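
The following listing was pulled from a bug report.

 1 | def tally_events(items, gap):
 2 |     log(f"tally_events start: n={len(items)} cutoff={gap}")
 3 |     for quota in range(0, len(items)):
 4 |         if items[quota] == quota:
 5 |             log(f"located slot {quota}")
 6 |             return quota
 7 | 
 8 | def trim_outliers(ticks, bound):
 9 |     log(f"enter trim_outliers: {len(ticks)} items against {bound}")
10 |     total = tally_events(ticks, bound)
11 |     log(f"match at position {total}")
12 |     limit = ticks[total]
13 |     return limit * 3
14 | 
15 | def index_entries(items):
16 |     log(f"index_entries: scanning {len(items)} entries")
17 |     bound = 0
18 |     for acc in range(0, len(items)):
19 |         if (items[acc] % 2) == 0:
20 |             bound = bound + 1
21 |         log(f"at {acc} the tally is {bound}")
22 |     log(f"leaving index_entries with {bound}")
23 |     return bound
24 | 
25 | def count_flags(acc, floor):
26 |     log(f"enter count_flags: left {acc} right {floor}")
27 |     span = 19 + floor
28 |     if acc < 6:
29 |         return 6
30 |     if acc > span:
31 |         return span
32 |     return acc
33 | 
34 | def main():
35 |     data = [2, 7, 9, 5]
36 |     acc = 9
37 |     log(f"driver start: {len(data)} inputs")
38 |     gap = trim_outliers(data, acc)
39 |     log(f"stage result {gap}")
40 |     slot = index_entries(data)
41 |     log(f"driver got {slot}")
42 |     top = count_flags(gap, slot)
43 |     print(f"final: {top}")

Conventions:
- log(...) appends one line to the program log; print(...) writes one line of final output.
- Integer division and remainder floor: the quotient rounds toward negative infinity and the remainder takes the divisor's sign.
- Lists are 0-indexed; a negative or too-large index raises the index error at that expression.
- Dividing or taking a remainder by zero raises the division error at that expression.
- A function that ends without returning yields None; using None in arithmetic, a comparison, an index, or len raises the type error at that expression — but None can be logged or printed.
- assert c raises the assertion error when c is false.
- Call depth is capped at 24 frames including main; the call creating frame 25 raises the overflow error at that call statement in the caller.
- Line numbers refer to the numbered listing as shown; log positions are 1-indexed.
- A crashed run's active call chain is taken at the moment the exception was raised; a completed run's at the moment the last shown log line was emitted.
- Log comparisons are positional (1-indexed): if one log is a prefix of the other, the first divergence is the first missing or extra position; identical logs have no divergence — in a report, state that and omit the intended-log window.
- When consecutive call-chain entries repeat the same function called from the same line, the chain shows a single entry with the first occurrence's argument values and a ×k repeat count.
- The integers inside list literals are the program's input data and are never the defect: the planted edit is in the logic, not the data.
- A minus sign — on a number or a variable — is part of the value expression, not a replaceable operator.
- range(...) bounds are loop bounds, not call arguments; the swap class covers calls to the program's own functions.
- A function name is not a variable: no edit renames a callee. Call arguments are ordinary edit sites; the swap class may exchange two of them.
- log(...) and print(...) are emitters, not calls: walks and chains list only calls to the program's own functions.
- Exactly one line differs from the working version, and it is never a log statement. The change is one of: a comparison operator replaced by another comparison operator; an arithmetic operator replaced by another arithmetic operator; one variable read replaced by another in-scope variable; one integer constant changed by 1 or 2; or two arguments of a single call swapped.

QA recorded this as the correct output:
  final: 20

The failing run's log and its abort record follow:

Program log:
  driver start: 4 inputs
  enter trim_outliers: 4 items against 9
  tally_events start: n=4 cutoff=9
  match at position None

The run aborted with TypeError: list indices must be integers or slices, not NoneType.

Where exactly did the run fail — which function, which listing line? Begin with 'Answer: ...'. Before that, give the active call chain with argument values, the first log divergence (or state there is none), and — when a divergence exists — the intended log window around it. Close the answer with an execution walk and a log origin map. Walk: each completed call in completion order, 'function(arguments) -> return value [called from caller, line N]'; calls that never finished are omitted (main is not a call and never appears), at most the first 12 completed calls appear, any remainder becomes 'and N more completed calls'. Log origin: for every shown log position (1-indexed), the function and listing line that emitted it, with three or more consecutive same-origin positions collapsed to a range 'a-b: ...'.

Answer: the error was raised in trim_outliers, line 12.
The tell: Position 4 is the first bad log line: 'match at position None' should read 'located slot 2'.
Call chain: main -> trim_outliers([2, 7, 9, 5], 9) (called at line 38).
First divergence: at position 4 the run shows 'match at position None' where the working version logs 'located slot 2'.
Intended log window:
  2: enter trim_outliers: 4 items against 9
  3: tally_events start: n=4 cutoff=9
  4: located slot 2
  5: match at position 2
Execution walk:
  tally_events([2, 7, 9, 5], 9) -> None  [called from trim_outliers, line 10]
Log origin:
  1: emitted by main (line 37)
  2: emitted by trim_outliers (line 9)
  3: emitted by tally_events (line 2)
  4: emitted by trim_outliers (line 11)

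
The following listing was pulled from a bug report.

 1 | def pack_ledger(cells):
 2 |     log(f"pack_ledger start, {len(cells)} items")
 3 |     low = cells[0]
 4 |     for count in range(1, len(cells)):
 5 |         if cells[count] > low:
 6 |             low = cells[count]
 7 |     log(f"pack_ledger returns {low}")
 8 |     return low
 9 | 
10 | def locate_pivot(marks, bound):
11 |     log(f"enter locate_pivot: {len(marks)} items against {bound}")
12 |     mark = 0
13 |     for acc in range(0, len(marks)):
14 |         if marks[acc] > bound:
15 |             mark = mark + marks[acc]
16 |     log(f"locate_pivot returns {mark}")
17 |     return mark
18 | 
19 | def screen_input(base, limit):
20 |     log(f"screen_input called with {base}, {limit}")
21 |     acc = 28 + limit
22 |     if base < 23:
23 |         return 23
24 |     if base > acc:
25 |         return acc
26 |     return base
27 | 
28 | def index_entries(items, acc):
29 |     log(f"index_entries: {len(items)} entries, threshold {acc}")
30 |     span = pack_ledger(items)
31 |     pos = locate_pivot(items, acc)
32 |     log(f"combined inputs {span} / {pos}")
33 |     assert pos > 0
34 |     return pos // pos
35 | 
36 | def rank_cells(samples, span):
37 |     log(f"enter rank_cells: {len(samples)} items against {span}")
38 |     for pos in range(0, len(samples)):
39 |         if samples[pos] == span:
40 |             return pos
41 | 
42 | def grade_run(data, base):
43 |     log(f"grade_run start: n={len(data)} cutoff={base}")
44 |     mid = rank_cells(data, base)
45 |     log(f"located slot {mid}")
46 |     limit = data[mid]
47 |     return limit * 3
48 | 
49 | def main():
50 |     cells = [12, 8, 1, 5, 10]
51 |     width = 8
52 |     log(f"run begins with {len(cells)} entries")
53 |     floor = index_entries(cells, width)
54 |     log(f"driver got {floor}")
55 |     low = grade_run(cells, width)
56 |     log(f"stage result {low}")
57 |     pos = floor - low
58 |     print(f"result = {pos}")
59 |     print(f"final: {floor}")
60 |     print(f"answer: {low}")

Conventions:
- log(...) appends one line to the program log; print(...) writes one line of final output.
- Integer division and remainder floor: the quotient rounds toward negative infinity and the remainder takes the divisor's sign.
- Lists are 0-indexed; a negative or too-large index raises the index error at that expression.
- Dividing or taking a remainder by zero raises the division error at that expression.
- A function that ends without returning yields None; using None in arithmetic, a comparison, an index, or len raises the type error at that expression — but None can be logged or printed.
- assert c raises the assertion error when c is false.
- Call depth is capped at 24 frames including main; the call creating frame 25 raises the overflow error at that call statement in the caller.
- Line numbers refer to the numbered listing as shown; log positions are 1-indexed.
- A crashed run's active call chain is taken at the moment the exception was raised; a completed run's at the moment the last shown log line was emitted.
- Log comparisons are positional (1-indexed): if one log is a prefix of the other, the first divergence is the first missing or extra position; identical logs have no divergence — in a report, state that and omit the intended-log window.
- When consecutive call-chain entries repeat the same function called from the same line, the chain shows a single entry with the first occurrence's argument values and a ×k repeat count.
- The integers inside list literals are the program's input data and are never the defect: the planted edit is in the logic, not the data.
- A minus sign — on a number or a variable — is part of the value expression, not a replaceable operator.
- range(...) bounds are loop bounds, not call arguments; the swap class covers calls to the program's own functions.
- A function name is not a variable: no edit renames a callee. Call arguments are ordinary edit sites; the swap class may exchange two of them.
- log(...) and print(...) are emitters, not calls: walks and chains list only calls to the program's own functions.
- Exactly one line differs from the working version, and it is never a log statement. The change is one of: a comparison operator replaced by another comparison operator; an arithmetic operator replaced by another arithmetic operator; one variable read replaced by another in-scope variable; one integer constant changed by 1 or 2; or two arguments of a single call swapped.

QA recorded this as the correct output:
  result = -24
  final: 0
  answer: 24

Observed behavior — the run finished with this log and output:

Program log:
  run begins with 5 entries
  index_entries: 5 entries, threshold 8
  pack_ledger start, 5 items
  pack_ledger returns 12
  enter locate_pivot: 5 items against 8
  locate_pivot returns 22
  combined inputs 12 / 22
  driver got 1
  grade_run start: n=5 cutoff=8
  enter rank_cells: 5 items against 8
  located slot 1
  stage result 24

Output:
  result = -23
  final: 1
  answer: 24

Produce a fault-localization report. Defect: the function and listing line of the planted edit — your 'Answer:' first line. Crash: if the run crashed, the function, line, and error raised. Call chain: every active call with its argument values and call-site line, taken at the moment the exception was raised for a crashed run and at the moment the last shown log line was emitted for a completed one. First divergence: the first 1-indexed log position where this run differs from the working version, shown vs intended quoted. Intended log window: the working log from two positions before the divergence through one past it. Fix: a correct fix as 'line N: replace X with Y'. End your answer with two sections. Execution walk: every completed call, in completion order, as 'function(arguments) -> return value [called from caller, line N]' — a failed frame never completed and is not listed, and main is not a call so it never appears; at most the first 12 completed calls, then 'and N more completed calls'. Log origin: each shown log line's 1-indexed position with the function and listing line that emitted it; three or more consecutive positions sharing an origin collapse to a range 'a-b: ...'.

Answer: the defect is in index_entries at line 34.
Key fact: The earliest visible damage is log position 8 — 'driver got 1' rather than the intended 'driver got 0'.
Call chain: main.
First divergence: position 8 — the shown line 'driver got 1' should read 'driver got 0'.
Intended log window:
  6: locate_pivot returns 22
  7: combined inputs 12 / 22
  8: driver got 0
  9: grade_run start: n=5 cutoff=8
Execution walk:
  pack_ledger([12, 8, 1, 5, 10]) -> 12  [called from index_entries, line 30]
  locate_pivot([12, 8, 1, 5, 10], 8) -> 22  [called from index_entries, line 31]
  index_entries([12, 8, 1, 5, 10], 8) -> 1  [called from main, line 53]
  rank_cells([12, 8, 1, 5, 10], 8) -> 1  [called from grade_run, line 44]
  grade_run([12, 8, 1, 5, 10], 8) -> 24  [called from main, line 55]
Log line origins:
  1: logged in main at line 52
  2: logged in index_entries at line 29
  3: logged in pack_ledger at line 2
  4: logged in pack_ledger at line 7
  5: logged in locate_pivot at line 11
  6: logged in locate_pivot at line 16
  7: logged in index_entries at line 32
  8: logged in main at line 54
  9: logged in grade_run at line 43
  10: logged in rank_cells at line 37
  11: logged in grade_run at line 45
  12: logged in main at line 56
A correct fix: line 34: replace `pos // pos` with `span // pos`.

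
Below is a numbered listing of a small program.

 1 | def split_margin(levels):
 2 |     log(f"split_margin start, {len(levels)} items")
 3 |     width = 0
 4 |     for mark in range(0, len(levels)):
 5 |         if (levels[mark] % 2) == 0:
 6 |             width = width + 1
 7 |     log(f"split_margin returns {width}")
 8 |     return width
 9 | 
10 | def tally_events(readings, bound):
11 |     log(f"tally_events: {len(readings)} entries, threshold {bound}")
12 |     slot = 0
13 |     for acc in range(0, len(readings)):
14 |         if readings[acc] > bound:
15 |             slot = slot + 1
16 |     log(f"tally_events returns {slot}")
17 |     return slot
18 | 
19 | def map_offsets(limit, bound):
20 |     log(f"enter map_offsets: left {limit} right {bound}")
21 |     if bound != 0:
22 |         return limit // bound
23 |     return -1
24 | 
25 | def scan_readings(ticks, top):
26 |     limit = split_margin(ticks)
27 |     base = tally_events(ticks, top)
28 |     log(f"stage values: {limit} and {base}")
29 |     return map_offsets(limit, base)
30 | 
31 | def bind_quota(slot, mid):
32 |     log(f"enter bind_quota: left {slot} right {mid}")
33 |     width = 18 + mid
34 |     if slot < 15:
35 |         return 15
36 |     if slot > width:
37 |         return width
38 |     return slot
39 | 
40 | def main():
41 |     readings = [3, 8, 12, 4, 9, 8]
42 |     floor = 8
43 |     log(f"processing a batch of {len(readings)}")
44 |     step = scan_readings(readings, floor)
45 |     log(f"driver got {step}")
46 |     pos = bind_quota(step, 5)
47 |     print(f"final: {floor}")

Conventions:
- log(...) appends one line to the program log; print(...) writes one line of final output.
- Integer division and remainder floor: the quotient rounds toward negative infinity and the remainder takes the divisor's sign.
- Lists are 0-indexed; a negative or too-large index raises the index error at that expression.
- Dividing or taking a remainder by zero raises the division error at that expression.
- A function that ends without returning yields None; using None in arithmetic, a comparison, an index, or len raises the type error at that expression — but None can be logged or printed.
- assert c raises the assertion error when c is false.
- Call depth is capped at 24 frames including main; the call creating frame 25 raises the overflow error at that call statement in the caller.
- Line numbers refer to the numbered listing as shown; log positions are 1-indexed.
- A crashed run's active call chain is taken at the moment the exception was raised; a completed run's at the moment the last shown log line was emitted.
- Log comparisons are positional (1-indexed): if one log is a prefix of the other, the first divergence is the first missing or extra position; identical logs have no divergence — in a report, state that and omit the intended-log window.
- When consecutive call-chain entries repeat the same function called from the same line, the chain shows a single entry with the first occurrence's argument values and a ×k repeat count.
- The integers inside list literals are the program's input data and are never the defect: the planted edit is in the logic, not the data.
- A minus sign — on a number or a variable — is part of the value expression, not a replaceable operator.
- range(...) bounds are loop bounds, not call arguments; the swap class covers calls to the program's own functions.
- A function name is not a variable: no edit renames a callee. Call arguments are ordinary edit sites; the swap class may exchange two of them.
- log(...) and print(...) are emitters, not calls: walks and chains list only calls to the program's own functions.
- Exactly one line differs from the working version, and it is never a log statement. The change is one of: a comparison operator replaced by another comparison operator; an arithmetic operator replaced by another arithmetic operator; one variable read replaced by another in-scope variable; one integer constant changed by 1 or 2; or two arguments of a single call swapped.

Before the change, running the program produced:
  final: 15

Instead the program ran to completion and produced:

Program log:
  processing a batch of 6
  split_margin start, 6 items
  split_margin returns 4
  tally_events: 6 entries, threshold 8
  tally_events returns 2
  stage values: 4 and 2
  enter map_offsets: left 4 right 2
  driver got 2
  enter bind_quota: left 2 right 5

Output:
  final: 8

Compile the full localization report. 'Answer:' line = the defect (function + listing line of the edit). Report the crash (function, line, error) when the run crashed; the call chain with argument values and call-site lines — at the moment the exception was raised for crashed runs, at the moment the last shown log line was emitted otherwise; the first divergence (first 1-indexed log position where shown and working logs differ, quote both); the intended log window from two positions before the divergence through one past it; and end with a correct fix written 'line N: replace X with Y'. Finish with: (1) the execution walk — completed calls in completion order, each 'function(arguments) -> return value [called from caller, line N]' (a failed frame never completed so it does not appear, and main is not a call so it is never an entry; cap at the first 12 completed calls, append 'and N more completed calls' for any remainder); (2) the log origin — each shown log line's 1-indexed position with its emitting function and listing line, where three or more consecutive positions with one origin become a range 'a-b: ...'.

Answer: the defect is in main at line 47.
Core observation: Nothing in the log betrays the bug — only the output does.
Call chain: main -> bind_quota(2, 5) (called at line 46).
First divergence: none; the two logs match at every position.
Execution walk:
  split_margin([3, 8, 12, 4, 9, 8]) -> 4  [called from scan_readings, line 26]
  tally_events([3, 8, 12, 4, 9, 8], 8) -> 2  [called from scan_readings, line 27]
  map_offsets(4, 2) -> 2  [called from scan_readings, line 29]
  scan_readings([3, 8, 12, 4, 9, 8], 8) -> 2  [called from main, line 44]
  bind_quota(2, 5) -> 15  [called from main, line 46]
Log origin:
  1: emitted by main (line 43)
  2: emitted by split_margin (line 2)
  3: emitted by split_margin (line 7)
  4: emitted by tally_events (line 11)
  5: emitted by tally_events (line 16)
  6: emitted by scan_readings (line 28)
  7: emitted by map_offsets (line 20)
  8: emitted by main (line 45)
  9: emitted by bind_quota (line 32)
A correct fix: line 47: replace `floor` with `pos`.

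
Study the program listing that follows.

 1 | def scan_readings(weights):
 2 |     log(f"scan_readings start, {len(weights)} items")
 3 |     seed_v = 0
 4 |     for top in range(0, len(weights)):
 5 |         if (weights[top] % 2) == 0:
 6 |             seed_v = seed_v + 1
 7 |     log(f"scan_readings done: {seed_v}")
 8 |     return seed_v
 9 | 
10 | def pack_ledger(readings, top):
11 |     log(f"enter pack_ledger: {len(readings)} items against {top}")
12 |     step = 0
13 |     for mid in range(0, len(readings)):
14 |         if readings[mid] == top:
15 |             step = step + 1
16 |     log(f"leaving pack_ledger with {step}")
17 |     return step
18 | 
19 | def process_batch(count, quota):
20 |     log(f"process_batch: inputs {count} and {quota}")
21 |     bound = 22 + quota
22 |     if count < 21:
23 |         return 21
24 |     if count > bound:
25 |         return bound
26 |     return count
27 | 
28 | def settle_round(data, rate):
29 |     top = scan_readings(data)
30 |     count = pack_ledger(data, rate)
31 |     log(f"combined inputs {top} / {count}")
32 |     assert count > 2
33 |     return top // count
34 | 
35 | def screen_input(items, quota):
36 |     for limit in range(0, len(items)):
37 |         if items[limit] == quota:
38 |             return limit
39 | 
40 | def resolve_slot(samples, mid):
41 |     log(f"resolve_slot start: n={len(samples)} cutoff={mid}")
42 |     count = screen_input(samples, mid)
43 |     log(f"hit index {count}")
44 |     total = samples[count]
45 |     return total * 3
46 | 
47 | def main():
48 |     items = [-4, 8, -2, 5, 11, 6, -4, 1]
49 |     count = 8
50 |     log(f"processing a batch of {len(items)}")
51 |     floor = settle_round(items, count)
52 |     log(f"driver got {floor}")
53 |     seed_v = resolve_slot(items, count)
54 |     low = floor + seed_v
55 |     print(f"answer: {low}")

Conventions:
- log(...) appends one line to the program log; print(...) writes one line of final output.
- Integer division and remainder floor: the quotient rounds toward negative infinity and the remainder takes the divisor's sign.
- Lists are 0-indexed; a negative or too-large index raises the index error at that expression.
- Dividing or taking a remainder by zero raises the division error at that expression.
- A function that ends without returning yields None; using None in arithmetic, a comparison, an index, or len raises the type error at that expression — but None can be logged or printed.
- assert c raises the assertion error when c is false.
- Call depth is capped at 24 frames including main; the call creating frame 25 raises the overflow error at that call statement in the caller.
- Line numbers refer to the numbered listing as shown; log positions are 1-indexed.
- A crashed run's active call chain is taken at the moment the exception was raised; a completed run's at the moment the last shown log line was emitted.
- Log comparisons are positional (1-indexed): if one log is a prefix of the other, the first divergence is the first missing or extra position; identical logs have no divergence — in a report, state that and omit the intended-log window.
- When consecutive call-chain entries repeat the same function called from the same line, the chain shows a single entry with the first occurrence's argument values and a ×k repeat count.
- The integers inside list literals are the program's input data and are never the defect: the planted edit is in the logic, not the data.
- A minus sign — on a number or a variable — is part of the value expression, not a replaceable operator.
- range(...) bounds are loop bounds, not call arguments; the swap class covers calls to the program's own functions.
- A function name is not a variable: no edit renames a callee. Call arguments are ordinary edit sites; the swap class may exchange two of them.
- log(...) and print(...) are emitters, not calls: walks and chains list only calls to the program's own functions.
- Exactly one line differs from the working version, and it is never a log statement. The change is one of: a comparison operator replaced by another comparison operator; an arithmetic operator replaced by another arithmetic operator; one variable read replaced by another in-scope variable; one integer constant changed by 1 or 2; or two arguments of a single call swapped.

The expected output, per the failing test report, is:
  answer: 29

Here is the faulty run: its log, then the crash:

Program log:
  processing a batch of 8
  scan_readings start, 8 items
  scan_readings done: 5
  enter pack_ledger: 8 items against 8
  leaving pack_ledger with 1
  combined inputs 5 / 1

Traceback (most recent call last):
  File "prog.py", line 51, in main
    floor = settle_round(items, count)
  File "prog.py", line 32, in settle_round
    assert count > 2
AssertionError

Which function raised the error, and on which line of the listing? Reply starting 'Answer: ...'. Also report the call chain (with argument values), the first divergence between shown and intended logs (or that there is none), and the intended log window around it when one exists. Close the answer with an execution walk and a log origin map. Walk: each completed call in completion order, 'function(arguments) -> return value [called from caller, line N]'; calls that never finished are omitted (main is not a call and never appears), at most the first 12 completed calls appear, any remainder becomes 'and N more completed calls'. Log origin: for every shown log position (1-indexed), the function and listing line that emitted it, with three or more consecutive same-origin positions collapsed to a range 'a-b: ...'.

Answer: the error was raised in settle_round, line 32.
The tell: The faulty run's log stops after 6 lines; the working version's next line would be 'driver got 5'.
Call chain: main -> settle_round([-4, 8, -2, 5, 11, 6, -4, 1], 8) (called at line 51).
First divergence: position 7 (shown log ended at 6 lines; the working version continues: 'driver got 5').
Intended log window:
  5: leaving pack_ledger with 1
  6: combined inputs 5 / 1
  7: driver got 5
  8: resolve_slot start: n=8 cutoff=8
Execution walk:
  scan_readings([-4, 8, -2, 5, 11, 6, -4, 1]) -> 5  [called from settle_round, line 29]
  pack_ledger([-4, 8, -2, 5, 11, 6, -4, 1], 8) -> 1  [called from settle_round, line 30]
Log origin:
  1 — main, line 50
  2 — scan_readings, line 2
  3 — scan_readings, line 7
  4 — pack_ledger, line 11
  5 — pack_ledger, line 16
  6 — settle_round, line 31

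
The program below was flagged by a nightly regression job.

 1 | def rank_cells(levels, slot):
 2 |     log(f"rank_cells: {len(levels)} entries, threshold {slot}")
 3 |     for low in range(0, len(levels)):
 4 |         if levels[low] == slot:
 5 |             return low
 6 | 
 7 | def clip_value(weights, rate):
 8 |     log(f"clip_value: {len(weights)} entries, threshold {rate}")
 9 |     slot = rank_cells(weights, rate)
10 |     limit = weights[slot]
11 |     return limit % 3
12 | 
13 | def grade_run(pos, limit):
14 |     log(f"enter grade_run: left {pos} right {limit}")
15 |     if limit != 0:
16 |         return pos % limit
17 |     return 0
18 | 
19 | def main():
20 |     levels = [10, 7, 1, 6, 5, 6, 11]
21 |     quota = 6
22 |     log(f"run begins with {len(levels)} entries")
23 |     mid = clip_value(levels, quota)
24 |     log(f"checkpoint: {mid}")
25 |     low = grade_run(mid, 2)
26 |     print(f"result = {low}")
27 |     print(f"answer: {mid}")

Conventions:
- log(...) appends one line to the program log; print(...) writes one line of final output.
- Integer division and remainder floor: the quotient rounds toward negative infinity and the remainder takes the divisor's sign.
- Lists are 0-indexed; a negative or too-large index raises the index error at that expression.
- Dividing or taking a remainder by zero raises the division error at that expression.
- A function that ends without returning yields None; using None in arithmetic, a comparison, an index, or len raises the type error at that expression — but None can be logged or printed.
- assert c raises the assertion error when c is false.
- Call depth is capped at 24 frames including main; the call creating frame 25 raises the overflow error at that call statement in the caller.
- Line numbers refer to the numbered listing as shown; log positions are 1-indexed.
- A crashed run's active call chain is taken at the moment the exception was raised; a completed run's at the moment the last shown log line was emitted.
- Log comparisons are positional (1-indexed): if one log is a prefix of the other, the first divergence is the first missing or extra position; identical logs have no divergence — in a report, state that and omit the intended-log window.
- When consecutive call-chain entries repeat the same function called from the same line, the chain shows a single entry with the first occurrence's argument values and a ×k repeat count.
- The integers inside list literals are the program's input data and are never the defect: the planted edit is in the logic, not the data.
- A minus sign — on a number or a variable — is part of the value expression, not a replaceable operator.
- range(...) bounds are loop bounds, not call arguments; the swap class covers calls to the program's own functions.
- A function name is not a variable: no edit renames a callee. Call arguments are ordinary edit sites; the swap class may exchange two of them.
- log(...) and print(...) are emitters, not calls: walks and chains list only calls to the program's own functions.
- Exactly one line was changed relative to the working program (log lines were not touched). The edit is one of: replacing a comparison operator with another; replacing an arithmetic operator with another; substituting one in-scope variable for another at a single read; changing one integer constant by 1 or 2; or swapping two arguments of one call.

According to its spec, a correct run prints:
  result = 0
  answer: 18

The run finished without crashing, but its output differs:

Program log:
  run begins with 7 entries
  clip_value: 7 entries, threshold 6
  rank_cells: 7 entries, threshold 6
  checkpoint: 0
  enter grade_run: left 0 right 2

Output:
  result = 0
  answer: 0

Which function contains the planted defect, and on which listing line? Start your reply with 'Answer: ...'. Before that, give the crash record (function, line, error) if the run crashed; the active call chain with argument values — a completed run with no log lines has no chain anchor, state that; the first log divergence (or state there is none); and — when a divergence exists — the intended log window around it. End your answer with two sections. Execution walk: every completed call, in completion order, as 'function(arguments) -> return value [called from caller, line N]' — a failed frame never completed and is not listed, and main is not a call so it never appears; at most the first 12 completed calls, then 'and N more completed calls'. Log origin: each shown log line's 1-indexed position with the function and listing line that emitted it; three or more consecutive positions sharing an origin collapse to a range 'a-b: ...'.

Answer: the defect is in clip_value at line 11.
Key observation: Position 4 is the first bad log line: 'checkpoint: 0' should read 'checkpoint: 18'.
Call chain: main -> grade_run(0, 2) (called at line 25).
First divergence: at position 4 the run shows 'checkpoint: 0' where the working version logs 'checkpoint: 18'.
Intended log window:
  2: clip_value: 7 entries, threshold 6
  3: rank_cells: 7 entries, threshold 6
  4: checkpoint: 18
  5: enter grade_run: left 18 right 2
Execution walk:
  rank_cells([10, 7, 1, 6, 5, 6, 11], 6) -> 3  [called from clip_value, line 9]
  clip_value([10, 7, 1, 6, 5, 6, 11], 6) -> 0  [called from main, line 23]
  grade_run(0, 2) -> 0  [called from main, line 25]
Log origin:
  1 — main, line 22
  2 — clip_value, line 8
  3 — rank_cells, line 2
  4 — main, line 24
  5 — grade_run, line 14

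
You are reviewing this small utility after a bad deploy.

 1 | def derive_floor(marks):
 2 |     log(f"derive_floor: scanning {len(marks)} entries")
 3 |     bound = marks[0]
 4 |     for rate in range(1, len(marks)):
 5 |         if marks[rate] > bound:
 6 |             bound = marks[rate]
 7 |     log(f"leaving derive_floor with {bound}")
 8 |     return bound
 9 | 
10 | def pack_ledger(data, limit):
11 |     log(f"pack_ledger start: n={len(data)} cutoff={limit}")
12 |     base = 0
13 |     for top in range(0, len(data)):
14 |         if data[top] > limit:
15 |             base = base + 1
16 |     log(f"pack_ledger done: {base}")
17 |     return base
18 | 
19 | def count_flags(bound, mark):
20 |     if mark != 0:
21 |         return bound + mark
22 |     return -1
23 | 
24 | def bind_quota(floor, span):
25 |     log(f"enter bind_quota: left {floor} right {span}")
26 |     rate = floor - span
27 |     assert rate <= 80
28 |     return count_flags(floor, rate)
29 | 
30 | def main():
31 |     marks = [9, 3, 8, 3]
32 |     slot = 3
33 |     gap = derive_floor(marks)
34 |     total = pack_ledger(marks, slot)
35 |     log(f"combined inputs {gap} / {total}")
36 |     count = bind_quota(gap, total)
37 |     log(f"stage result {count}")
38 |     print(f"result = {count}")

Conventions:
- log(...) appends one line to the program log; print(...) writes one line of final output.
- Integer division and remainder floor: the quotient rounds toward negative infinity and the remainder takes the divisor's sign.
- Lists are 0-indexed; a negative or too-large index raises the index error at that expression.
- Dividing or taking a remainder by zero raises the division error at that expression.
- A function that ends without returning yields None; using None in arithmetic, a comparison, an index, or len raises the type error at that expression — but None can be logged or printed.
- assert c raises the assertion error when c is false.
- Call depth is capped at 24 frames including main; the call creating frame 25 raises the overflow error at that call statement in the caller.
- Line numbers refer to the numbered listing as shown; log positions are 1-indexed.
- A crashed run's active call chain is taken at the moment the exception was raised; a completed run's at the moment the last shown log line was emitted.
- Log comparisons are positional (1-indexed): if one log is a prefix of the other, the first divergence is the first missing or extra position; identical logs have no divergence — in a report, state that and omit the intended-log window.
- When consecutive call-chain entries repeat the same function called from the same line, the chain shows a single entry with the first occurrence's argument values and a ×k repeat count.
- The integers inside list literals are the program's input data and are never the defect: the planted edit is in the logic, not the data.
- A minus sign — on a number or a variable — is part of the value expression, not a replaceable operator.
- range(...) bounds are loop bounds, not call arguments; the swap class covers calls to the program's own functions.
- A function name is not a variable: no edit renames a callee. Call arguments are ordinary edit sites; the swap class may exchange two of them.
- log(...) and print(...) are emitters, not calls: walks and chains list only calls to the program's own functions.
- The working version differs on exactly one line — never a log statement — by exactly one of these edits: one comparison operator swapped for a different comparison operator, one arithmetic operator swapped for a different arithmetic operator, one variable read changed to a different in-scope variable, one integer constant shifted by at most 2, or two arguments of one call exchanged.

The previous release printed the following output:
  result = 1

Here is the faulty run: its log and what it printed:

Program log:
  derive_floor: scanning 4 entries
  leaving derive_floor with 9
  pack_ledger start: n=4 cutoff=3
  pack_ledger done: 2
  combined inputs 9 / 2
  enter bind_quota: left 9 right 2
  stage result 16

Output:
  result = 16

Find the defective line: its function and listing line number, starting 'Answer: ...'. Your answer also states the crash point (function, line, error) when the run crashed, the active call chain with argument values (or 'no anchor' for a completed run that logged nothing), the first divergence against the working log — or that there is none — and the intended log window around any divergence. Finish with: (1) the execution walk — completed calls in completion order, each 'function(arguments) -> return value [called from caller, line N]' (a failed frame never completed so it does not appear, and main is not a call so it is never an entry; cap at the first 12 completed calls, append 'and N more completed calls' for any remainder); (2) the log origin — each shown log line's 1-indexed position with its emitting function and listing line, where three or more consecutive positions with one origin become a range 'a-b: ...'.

Answer: the defect is in count_flags at line 21.
Key observation: The log first diverges at position 7: the faulty run prints 'stage result 16' where the working version prints 'stage result 1'.
Call chain: main.
First divergence: position 7 — the shown line 'stage result 16' should read 'stage result 1'.
Intended log window:
  5: combined inputs 9 / 2
  6: enter bind_quota: left 9 right 2
  7: stage result 1
Execution walk:
  derive_floor([9, 3, 8, 3]) -> 9  [called from main, line 33]
  pack_ledger([9, 3, 8, 3], 3) -> 2  [called from main, line 34]
  count_flags(9, 7) -> 16  [called from bind_quota, line 28]
  bind_quota(9, 2) -> 16  [called from main, line 36]
Log origin:
  1 — derive_floor, line 2
  2 — derive_floor, line 7
  3 — pack_ledger, line 11
  4 — pack_ledger, line 16
  5 — main, line 35
  6 — bind_quota, line 25
  7 — main, line 37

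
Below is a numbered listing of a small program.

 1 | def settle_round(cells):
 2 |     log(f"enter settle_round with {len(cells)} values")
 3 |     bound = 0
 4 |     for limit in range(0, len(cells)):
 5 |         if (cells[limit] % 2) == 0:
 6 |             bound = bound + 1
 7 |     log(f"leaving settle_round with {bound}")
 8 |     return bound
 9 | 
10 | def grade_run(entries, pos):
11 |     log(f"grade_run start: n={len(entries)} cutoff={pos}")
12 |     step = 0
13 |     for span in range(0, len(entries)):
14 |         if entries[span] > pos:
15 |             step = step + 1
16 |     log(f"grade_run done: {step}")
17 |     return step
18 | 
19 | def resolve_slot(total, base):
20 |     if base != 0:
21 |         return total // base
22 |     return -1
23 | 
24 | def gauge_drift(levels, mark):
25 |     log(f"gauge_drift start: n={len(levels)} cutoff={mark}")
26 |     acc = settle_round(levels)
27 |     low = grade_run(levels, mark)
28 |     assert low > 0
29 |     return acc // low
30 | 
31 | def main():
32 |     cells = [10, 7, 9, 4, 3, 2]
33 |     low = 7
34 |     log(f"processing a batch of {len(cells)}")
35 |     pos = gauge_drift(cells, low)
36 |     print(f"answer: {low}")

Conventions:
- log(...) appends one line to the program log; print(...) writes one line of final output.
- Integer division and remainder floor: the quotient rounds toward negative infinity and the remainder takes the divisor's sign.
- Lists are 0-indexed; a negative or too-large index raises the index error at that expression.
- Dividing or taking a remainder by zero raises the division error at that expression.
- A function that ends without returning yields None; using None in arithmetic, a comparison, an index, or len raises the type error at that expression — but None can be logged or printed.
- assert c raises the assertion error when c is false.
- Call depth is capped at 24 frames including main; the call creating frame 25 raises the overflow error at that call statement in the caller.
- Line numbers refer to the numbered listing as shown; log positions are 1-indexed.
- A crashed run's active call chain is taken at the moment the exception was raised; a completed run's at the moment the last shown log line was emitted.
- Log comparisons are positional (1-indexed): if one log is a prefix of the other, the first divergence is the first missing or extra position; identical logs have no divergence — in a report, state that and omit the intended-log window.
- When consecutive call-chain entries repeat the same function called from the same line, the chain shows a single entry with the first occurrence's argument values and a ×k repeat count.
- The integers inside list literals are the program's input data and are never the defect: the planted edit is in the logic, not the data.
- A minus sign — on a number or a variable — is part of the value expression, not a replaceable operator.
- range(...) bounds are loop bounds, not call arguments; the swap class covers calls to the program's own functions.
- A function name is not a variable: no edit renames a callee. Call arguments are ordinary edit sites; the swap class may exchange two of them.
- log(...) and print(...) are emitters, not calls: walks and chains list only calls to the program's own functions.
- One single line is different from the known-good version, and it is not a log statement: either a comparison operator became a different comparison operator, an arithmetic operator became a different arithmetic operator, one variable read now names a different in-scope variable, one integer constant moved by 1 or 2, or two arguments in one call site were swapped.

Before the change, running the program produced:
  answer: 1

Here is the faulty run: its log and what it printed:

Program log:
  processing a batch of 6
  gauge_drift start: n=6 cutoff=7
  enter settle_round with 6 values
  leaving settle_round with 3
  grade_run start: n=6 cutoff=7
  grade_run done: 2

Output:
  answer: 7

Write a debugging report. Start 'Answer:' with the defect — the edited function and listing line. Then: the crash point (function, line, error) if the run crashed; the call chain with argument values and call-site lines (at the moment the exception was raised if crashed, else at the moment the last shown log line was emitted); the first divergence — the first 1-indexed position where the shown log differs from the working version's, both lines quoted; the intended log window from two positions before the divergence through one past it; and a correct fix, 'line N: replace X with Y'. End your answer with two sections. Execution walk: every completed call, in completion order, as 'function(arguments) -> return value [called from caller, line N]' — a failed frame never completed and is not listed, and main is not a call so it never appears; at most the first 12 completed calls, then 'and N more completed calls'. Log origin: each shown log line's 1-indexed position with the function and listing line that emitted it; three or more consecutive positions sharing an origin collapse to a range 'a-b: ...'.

Answer: the defect is in main at line 36.
Key fact: Every logged value matches the working version; the printed result is what differs.
Call chain: main -> gauge_drift([10, 7, 9, 4, 3, 2], 7) (called at line 35) -> grade_run([10, 7, 9, 4, 3, 2], 7) (called at line 27).
First divergence: there is none — every log position agrees.
Execution walk:
  settle_round([10, 7, 9, 4, 3, 2]) -> 3  [called from gauge_drift, line 26]
  grade_run([10, 7, 9, 4, 3, 2], 7) -> 2  [called from gauge_drift, line 27]
  gauge_drift([10, 7, 9, 4, 3, 2], 7) -> 1  [called from main, line 35]
Log origins:
  1: emitted by main (line 34)
  2: emitted by gauge_drift (line 25)
  3: emitted by settle_round (line 2)
  4: emitted by settle_round (line 7)
  5: emitted by grade_run (line 11)
  6: emitted by grade_run (line 16)
A correct fix: line 36: replace `low` with `pos`.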